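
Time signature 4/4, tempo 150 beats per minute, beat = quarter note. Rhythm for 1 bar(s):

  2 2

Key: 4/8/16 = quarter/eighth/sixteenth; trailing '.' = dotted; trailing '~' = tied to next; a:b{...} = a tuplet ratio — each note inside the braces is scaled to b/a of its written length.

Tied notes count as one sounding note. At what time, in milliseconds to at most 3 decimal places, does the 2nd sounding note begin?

1. 0.0ms @ 0 + 800.0ms (2)
2. 800.0ms @ 2 + 800.0ms (2)

note 2 onset = 2b = 800.0ms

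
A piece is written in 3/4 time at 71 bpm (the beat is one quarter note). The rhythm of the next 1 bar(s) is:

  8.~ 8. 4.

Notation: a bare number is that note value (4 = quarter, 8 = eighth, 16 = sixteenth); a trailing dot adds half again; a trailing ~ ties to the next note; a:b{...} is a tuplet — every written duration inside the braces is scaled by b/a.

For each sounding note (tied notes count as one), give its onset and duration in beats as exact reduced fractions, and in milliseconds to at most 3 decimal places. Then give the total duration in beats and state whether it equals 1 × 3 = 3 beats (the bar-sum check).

1) 0.0ms=0b +1267.606ms=3/2b
2) 1267.606ms=3/2b +1267.606ms=3/2b
Σ=3b of 3 (71bpm 3/4) — PASS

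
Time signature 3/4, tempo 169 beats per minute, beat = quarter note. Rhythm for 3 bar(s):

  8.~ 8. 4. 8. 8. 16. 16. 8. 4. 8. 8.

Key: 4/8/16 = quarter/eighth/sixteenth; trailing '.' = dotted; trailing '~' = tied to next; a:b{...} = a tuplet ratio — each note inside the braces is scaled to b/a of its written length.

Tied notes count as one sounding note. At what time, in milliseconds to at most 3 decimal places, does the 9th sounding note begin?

note 9 onset = 15/2b = 2662.722ms

1. 0.0ms @ 0 + 532.544ms (3/2)
2. 532.544ms @ 3/2 + 532.544ms (3/2)
3. 1065.089ms @ 3 + 266.272ms (3/4)
4. 1331.361ms @ 15/4 + 266.272ms (3/4)
5. 1597.633ms @ 9/2 + 133.136ms (3/8)
6. 1730.769ms @ 39/8 + 133.136ms (3/8)
7. 1863.905ms @ 21/4 + 266.272ms (3/4)
8. 2130.178ms @ 6 + 532.544ms (3/2)
9. 2662.722ms @ 15/2 + 266.272ms (3/4)
10. 2928.994ms @ 33/4 + 266.272ms (3/4)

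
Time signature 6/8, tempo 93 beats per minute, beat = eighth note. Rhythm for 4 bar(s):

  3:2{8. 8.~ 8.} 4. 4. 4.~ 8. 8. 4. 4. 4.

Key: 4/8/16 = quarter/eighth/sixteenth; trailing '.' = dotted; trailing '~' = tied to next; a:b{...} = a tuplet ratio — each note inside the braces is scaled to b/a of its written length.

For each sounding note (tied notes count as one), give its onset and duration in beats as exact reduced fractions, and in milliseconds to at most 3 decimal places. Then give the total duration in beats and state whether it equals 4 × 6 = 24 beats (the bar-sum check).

1) 0.0ms=0b +645.161ms=1b
2) 645.161ms=1b +1290.323ms=2b
3) 1935.484ms=3b +1935.484ms=3b
4) 3870.968ms=6b +1935.484ms=3b
5) 5806.452ms=9b +2903.226ms=9/2b
6) 8709.677ms=27/2b +967.742ms=3/2b
7) 9677.419ms=15b +1935.484ms=3b
8) 11612.903ms=18b +1935.484ms=3b
9) 13548.387ms=21b +1935.484ms=3b
Σ=24b of 24 (93bpm 6/8) — PASS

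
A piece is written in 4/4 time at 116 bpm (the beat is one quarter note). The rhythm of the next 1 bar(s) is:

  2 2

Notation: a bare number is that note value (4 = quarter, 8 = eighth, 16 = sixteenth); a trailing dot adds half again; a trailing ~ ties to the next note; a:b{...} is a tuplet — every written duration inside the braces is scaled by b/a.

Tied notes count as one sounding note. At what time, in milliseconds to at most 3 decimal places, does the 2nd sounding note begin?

1. 0.0ms @ 0 + 1034.483ms (2)
2. 1034.483ms @ 2 + 1034.483ms (2)

note 2 onset = 2b = 1034.483ms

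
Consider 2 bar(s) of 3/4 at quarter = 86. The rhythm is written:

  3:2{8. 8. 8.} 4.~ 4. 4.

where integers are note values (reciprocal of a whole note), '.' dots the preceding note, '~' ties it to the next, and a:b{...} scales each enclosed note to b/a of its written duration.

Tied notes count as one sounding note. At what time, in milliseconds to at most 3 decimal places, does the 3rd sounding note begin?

note 3 onset = 1b = 697.674ms

1. 0.0ms @ 0 + 348.837ms (1/2)
2. 348.837ms @ 1/2 + 348.837ms (1/2)
3. 697.674ms @ 1 + 348.837ms (1/2)
4. 1046.512ms @ 3/2 + 2093.023ms (3)
5. 3139.535ms @ 9/2 + 1046.512ms (3/2)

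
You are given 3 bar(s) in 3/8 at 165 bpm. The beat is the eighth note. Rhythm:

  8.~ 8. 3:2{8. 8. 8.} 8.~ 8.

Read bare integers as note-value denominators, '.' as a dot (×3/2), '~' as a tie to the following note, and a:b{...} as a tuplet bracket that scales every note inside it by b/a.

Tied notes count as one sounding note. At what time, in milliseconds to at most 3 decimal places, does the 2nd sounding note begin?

note 2 onset = 3b = 1090.909ms

1. 0.0ms @ 0 + 1090.909ms (3)
2. 1090.909ms @ 3 + 363.636ms (1)
3. 1454.545ms @ 4 + 363.636ms (1)
4. 1818.182ms @ 5 + 363.636ms (1)
5. 2181.818ms @ 6 + 1090.909ms (3)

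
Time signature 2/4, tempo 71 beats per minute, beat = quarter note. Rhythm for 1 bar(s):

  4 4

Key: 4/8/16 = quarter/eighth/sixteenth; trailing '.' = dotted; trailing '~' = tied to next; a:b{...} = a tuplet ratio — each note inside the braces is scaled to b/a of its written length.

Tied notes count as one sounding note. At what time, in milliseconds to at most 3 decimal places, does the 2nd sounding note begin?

1. 0.0ms @ 0 + 845.07ms (1)
2. 845.07ms @ 1 + 845.07ms (1)

note 2 onset = 1b = 845.07ms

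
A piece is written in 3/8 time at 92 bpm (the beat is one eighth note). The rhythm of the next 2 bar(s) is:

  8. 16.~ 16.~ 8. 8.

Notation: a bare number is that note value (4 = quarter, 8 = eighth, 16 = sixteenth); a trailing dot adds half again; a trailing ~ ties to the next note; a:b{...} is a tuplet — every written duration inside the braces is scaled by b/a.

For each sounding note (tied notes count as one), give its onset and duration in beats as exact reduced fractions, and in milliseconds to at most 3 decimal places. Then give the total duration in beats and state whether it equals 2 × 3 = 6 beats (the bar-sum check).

1) 0.0ms=0b +978.261ms=3/2b
2) 978.261ms=3/2b +1956.522ms=3b
3) 2934.783ms=9/2b +978.261ms=3/2b
Σ=6b of 6 (92bpm 3/8) — PASS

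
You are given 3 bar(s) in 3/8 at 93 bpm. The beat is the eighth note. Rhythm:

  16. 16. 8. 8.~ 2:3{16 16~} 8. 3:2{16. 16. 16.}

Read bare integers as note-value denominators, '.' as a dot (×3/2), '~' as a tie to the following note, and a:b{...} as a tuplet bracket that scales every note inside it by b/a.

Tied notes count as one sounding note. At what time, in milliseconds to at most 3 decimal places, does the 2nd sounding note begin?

note 2 onset = 3/4b = 483.871ms

1. 0.0ms @ 0 + 483.871ms (3/4)
2. 483.871ms @ 3/4 + 483.871ms (3/4)
3. 967.742ms @ 3/2 + 967.742ms (3/2)
4. 1935.484ms @ 3 + 1451.613ms (9/4)
5. 3387.097ms @ 21/4 + 1451.613ms (9/4)
6. 4838.71ms @ 15/2 + 322.581ms (1/2)
7. 5161.29ms @ 8 + 322.581ms (1/2)
8. 5483.871ms @ 17/2 + 322.581ms (1/2)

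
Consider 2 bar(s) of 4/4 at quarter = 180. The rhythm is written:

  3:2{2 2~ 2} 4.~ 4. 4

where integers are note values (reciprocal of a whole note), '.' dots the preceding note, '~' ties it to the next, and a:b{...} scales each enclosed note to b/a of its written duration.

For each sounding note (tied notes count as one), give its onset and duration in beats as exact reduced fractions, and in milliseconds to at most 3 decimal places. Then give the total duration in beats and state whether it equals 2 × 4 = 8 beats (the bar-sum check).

1) 0.0ms=0b +444.444ms=4/3b
2) 444.444ms=4/3b +888.889ms=8/3b
3) 1333.333ms=4b +1000.0ms=3b
4) 2333.333ms=7b +333.333ms=1b
Σ=8b of 8 (180bpm 4/4) — PASS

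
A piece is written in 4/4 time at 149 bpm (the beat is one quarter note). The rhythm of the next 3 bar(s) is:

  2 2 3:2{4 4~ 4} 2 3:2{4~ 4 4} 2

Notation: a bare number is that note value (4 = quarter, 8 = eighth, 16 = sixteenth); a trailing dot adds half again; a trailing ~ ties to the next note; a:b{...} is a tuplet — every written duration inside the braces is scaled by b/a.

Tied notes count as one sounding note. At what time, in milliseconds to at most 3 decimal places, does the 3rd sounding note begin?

note 3 onset = 4b = 1610.738ms

1. 0.0ms @ 0 + 805.369ms (2)
2. 805.369ms @ 2 + 805.369ms (2)
3. 1610.738ms @ 4 + 268.456ms (2/3)
4. 1879.195ms @ 14/3 + 536.913ms (4/3)
5. 2416.107ms @ 6 + 805.369ms (2)
6. 3221.477ms @ 8 + 536.913ms (4/3)
7. 3758.389ms @ 28/3 + 268.456ms (2/3)
8. 4026.846ms @ 10 + 805.369ms (2)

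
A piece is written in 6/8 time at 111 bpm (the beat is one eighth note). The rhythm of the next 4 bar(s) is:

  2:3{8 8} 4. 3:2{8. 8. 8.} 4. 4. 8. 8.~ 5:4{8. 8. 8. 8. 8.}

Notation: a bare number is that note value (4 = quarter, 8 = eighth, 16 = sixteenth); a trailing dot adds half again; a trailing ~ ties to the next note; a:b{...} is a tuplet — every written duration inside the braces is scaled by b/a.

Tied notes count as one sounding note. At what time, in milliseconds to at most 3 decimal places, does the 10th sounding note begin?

note 10 onset = 33/2b = 8918.919ms

1. 0.0ms @ 0 + 810.811ms (3/2)
2. 810.811ms @ 3/2 + 810.811ms (3/2)
3. 1621.622ms @ 3 + 1621.622ms (3)
4. 3243.243ms @ 6 + 540.541ms (1)
5. 3783.784ms @ 7 + 540.541ms (1)
6. 4324.324ms @ 8 + 540.541ms (1)
7. 4864.865ms @ 9 + 1621.622ms (3)
8. 6486.486ms @ 12 + 1621.622ms (3)
9. 8108.108ms @ 15 + 810.811ms (3/2)
10. 8918.919ms @ 33/2 + 1459.459ms (27/10)
11. 10378.378ms @ 96/5 + 648.649ms (6/5)
12. 11027.027ms @ 102/5 + 648.649ms (6/5)
13. 11675.676ms @ 108/5 + 648.649ms (6/5)
14. 12324.324ms @ 114/5 + 648.649ms (6/5)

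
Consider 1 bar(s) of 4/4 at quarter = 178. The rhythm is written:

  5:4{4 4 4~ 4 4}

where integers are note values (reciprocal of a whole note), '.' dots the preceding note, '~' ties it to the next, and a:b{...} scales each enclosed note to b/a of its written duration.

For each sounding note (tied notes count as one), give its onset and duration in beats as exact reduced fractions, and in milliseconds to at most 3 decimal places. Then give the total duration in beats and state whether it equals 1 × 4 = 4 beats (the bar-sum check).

1) 0.0ms=0b +269.663ms=4/5b
2) 269.663ms=4/5b +269.663ms=4/5b
3) 539.326ms=8/5b +539.326ms=8/5b
4) 1078.652ms=16/5b +269.663ms=4/5b
Σ=4b of 4 (178bpm 4/4) — PASS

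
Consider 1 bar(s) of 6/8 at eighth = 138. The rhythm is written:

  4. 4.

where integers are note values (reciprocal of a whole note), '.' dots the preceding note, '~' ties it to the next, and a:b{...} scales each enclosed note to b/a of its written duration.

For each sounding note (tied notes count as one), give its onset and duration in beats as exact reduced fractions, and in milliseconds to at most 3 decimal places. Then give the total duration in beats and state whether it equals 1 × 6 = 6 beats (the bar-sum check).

1) 0.0ms=0b +1304.348ms=3b
2) 1304.348ms=3b +1304.348ms=3b
Σ=6b of 6 (138bpm 6/8) — PASS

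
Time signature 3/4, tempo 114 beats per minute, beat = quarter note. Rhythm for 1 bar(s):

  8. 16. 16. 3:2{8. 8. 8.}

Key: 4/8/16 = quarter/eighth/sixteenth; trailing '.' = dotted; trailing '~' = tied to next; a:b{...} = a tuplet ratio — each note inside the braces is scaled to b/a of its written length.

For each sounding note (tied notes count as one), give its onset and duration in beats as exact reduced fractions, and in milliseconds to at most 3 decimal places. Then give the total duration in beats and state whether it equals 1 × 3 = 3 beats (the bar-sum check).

1) 0.0ms=0b +394.737ms=3/4b
2) 394.737ms=3/4b +197.368ms=3/8b
3) 592.105ms=9/8b +197.368ms=3/8b
4) 789.474ms=3/2b +263.158ms=1/2b
5) 1052.632ms=2b +263.158ms=1/2b
6) 1315.789ms=5/2b +263.158ms=1/2b
Σ=3b of 3 (114bpm 3/4) — PASS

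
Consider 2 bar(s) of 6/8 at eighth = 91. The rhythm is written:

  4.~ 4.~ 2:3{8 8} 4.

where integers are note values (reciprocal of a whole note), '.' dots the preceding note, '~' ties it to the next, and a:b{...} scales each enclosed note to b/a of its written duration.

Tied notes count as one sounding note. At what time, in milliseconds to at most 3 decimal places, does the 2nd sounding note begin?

note 2 onset = 15/2b = 4945.055ms

1. 0.0ms @ 0 + 4945.055ms (15/2)
2. 4945.055ms @ 15/2 + 989.011ms (3/2)
3. 5934.066ms @ 9 + 1978.022ms (3)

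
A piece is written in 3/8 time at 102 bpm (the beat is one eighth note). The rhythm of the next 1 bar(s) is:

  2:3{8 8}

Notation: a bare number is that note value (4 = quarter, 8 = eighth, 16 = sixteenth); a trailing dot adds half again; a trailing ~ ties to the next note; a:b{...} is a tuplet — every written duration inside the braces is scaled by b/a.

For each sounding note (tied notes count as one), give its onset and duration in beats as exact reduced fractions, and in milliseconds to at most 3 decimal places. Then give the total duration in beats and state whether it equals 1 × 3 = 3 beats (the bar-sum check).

1) 0.0ms=0b +882.353ms=3/2b
2) 882.353ms=3/2b +882.353ms=3/2b
Σ=3b of 3 (102bpm 3/8) — PASS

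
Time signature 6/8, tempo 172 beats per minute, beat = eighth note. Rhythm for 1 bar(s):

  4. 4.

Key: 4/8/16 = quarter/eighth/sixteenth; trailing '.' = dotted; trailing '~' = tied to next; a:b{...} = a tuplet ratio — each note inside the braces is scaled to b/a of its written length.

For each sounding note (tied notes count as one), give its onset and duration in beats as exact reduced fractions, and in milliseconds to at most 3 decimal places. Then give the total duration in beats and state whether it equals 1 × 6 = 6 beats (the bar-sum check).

1) 0.0ms=0b +1046.512ms=3b
2) 1046.512ms=3b +1046.512ms=3b
Σ=6b of 6 (172bpm 6/8) — PASS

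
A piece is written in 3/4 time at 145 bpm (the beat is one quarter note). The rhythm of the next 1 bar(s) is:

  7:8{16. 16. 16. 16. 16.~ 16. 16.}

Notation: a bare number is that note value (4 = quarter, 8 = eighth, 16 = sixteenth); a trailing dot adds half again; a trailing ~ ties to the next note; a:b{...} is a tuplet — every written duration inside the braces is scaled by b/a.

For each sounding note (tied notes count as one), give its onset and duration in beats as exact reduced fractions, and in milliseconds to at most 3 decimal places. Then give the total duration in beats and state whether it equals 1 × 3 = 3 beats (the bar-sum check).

1) 0.0ms=0b +177.34ms=3/7b
2) 177.34ms=3/7b +177.34ms=3/7b
3) 354.68ms=6/7b +177.34ms=3/7b
4) 532.02ms=9/7b +177.34ms=3/7b
5) 709.36ms=12/7b +354.68ms=6/7b
6) 1064.039ms=18/7b +177.34ms=3/7b
Σ=3b of 3 (145bpm 3/4) — PASS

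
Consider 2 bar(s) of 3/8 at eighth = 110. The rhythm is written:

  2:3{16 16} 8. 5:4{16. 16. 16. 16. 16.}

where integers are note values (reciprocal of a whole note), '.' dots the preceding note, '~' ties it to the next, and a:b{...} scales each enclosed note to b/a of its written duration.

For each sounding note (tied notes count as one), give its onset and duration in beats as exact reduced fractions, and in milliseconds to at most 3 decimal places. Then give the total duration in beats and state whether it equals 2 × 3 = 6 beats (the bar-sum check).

1) 0.0ms=0b +409.091ms=3/4b
2) 409.091ms=3/4b +409.091ms=3/4b
3) 818.182ms=3/2b +818.182ms=3/2b
4) 1636.364ms=3b +327.273ms=3/5b
5) 1963.636ms=18/5b +327.273ms=3/5b
6) 2290.909ms=21/5b +327.273ms=3/5b
7) 2618.182ms=24/5b +327.273ms=3/5b
8) 2945.455ms=27/5b +327.273ms=3/5b
Σ=6b of 6 (110bpm 3/8) — PASS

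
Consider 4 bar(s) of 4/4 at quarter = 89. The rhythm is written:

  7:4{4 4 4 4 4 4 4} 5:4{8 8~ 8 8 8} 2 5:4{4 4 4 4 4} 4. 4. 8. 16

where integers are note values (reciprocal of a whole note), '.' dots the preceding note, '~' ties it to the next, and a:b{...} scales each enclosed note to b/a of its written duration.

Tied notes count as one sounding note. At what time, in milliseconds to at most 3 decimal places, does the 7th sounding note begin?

note 7 onset = 24/7b = 2311.396ms

1. 0.0ms @ 0 + 385.233ms (4/7)
2. 385.233ms @ 4/7 + 385.233ms (4/7)
3. 770.465ms @ 8/7 + 385.233ms (4/7)
4. 1155.698ms @ 12/7 + 385.233ms (4/7)
5. 1540.931ms @ 16/7 + 385.233ms (4/7)
6. 1926.164ms @ 20/7 + 385.233ms (4/7)
7. 2311.396ms @ 24/7 + 385.233ms (4/7)
8. 2696.629ms @ 4 + 269.663ms (2/5)
9. 2966.292ms @ 22/5 + 539.326ms (4/5)
10. 3505.618ms @ 26/5 + 269.663ms (2/5)
11. 3775.281ms @ 28/5 + 269.663ms (2/5)
12. 4044.944ms @ 6 + 1348.315ms (2)
13. 5393.258ms @ 8 + 539.326ms (4/5)
14. 5932.584ms @ 44/5 + 539.326ms (4/5)
15. 6471.91ms @ 48/5 + 539.326ms (4/5)
16. 7011.236ms @ 52/5 + 539.326ms (4/5)
17. 7550.562ms @ 56/5 + 539.326ms (4/5)
18. 8089.888ms @ 12 + 1011.236ms (3/2)
19. 9101.124ms @ 27/2 + 1011.236ms (3/2)
20. 10112.36ms @ 15 + 505.618ms (3/4)
21. 10617.978ms @ 63/4 + 168.539ms (1/4)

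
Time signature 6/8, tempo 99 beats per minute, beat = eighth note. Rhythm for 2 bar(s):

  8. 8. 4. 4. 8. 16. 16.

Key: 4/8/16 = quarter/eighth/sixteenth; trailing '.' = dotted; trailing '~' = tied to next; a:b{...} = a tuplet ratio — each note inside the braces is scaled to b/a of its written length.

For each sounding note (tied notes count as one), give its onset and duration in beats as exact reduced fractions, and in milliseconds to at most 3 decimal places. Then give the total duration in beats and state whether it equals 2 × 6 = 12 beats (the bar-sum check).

1) 0.0ms=0b +909.091ms=3/2b
2) 909.091ms=3/2b +909.091ms=3/2b
3) 1818.182ms=3b +1818.182ms=3b
4) 3636.364ms=6b +1818.182ms=3b
5) 5454.545ms=9b +909.091ms=3/2b
6) 6363.636ms=21/2b +454.545ms=3/4b
7) 6818.182ms=45/4b +454.545ms=3/4b
Σ=12b of 12 (99bpm 6/8) — PASS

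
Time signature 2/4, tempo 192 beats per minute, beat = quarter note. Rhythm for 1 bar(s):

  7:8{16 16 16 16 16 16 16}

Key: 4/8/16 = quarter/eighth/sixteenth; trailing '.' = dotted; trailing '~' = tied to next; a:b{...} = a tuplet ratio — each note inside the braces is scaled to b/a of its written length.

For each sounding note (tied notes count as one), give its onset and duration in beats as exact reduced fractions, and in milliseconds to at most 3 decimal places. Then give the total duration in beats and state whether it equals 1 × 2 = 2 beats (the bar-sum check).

1) 0.0ms=0b +89.286ms=2/7b
2) 89.286ms=2/7b +89.286ms=2/7b
3) 178.571ms=4/7b +89.286ms=2/7b
4) 267.857ms=6/7b +89.286ms=2/7b
5) 357.143ms=8/7b +89.286ms=2/7b
6) 446.429ms=10/7b +89.286ms=2/7b
7) 535.714ms=12/7b +89.286ms=2/7b
Σ=2b of 2 (192bpm 2/4) — PASS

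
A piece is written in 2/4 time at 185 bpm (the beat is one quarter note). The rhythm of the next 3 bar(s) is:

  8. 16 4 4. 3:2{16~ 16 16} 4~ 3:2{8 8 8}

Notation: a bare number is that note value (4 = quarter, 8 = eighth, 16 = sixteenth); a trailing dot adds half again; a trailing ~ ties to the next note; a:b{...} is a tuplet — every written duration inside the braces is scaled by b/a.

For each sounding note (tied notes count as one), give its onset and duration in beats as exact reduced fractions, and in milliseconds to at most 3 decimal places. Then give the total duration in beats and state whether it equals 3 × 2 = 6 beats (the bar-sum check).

1) 0.0ms=0b +243.243ms=3/4b
2) 243.243ms=3/4b +81.081ms=1/4b
3) 324.324ms=1b +324.324ms=1b
4) 648.649ms=2b +486.486ms=3/2b
5) 1135.135ms=7/2b +108.108ms=1/3b
6) 1243.243ms=23/6b +54.054ms=1/6b
7) 1297.297ms=4b +432.432ms=4/3b
8) 1729.73ms=16/3b +108.108ms=1/3b
9) 1837.838ms=17/3b +108.108ms=1/3b
Σ=6b of 6 (185bpm 2/4) — PASS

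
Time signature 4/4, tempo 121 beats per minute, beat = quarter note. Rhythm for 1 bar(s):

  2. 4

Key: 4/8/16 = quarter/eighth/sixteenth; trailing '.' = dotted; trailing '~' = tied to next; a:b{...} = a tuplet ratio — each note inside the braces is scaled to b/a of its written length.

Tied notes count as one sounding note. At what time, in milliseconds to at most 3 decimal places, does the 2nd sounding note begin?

1. 0.0ms @ 0 + 1487.603ms (3)
2. 1487.603ms @ 3 + 495.868ms (1)

note 2 onset = 3b = 1487.603ms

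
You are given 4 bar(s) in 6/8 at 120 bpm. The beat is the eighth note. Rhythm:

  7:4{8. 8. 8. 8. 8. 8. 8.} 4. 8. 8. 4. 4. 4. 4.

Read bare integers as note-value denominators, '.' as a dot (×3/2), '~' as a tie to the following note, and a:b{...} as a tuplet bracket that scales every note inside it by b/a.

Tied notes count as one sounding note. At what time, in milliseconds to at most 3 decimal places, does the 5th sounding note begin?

note 5 onset = 24/7b = 1714.286ms

1. 0.0ms @ 0 + 428.571ms (6/7)
2. 428.571ms @ 6/7 + 428.571ms (6/7)
3. 857.143ms @ 12/7 + 428.571ms (6/7)
4. 1285.714ms @ 18/7 + 428.571ms (6/7)
5. 1714.286ms @ 24/7 + 428.571ms (6/7)
6. 2142.857ms @ 30/7 + 428.571ms (6/7)
7. 2571.429ms @ 36/7 + 428.571ms (6/7)
8. 3000.0ms @ 6 + 1500.0ms (3)
9. 4500.0ms @ 9 + 750.0ms (3/2)
10. 5250.0ms @ 21/2 + 750.0ms (3/2)
11. 6000.0ms @ 12 + 1500.0ms (3)
12. 7500.0ms @ 15 + 1500.0ms (3)
13. 9000.0ms @ 18 + 1500.0ms (3)
14. 10500.0ms @ 21 + 1500.0ms (3)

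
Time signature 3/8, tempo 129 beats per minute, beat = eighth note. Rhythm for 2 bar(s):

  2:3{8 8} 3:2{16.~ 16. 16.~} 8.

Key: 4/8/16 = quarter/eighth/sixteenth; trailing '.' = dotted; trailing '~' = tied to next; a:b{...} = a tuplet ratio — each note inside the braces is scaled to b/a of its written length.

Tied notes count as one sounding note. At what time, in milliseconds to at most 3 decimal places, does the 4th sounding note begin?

1. 0.0ms @ 0 + 697.674ms (3/2)
2. 697.674ms @ 3/2 + 697.674ms (3/2)
3. 1395.349ms @ 3 + 465.116ms (1)
4. 1860.465ms @ 4 + 930.233ms (2)

note 4 onset = 4b = 1860.465ms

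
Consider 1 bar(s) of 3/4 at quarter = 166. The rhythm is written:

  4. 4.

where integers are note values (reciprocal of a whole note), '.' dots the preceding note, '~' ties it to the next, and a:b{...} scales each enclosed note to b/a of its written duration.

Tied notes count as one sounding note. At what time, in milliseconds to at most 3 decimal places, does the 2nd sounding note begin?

note 2 onset = 3/2b = 542.169ms

1. 0.0ms @ 0 + 542.169ms (3/2)
2. 542.169ms @ 3/2 + 542.169ms (3/2)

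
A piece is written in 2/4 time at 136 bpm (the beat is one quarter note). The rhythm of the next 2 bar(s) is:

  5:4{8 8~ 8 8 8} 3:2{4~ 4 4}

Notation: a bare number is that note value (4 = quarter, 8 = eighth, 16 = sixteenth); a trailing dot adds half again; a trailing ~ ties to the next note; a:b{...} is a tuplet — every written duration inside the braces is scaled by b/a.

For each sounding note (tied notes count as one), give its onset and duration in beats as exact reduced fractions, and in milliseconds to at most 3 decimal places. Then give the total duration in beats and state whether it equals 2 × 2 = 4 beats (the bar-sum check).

1) 0.0ms=0b +176.471ms=2/5b
2) 176.471ms=2/5b +352.941ms=4/5b
3) 529.412ms=6/5b +176.471ms=2/5b
4) 705.882ms=8/5b +176.471ms=2/5b
5) 882.353ms=2b +588.235ms=4/3b
6) 1470.588ms=10/3b +294.118ms=2/3b
Σ=4b of 4 (136bpm 2/4) — PASS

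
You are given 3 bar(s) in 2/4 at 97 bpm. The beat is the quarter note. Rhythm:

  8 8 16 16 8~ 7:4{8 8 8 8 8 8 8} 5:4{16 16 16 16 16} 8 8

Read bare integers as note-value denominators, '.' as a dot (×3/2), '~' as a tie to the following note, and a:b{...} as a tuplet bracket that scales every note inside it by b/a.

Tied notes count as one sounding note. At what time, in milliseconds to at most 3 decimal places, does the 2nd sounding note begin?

note 2 onset = 1/2b = 309.278ms

1. 0.0ms @ 0 + 309.278ms (1/2)
2. 309.278ms @ 1/2 + 309.278ms (1/2)
3. 618.557ms @ 1 + 154.639ms (1/4)
4. 773.196ms @ 5/4 + 154.639ms (1/4)
5. 927.835ms @ 3/2 + 486.009ms (11/14)
6. 1413.844ms @ 16/7 + 176.73ms (2/7)
7. 1590.574ms @ 18/7 + 176.73ms (2/7)
8. 1767.305ms @ 20/7 + 176.73ms (2/7)
9. 1944.035ms @ 22/7 + 176.73ms (2/7)
10. 2120.766ms @ 24/7 + 176.73ms (2/7)
11. 2297.496ms @ 26/7 + 176.73ms (2/7)
12. 2474.227ms @ 4 + 123.711ms (1/5)
13. 2597.938ms @ 21/5 + 123.711ms (1/5)
14. 2721.649ms @ 22/5 + 123.711ms (1/5)
15. 2845.361ms @ 23/5 + 123.711ms (1/5)
16. 2969.072ms @ 24/5 + 123.711ms (1/5)
17. 3092.784ms @ 5 + 309.278ms (1/2)
18. 3402.062ms @ 11/2 + 309.278ms (1/2)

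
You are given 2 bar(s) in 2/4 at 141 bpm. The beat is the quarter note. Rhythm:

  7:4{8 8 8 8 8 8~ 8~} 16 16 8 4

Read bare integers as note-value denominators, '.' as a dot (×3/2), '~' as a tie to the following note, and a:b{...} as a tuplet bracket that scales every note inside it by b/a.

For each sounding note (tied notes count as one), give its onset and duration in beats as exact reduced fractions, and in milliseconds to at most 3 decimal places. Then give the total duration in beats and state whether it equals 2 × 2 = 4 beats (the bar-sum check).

1) 0.0ms=0b +121.581ms=2/7b
2) 121.581ms=2/7b +121.581ms=2/7b
3) 243.161ms=4/7b +121.581ms=2/7b
4) 364.742ms=6/7b +121.581ms=2/7b
5) 486.322ms=8/7b +121.581ms=2/7b
6) 607.903ms=10/7b +349.544ms=23/28b
7) 957.447ms=9/4b +106.383ms=1/4b
8) 1063.83ms=5/2b +212.766ms=1/2b
9) 1276.596ms=3b +425.532ms=1b
Σ=4b of 4 (141bpm 2/4) — PASS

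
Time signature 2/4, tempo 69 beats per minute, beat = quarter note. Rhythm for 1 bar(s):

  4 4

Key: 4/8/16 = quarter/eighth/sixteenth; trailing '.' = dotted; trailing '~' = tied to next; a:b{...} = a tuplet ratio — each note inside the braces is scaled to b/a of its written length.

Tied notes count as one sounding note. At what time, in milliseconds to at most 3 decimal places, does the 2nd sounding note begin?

1. 0.0ms @ 0 + 869.565ms (1)
2. 869.565ms @ 1 + 869.565ms (1)

note 2 onset = 1b = 869.565ms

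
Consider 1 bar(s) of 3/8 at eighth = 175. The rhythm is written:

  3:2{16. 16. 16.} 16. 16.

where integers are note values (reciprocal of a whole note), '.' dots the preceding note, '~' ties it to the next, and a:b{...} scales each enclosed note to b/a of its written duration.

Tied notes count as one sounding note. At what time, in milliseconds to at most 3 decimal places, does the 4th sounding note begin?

note 4 onset = 3/2b = 514.286ms

1. 0.0ms @ 0 + 171.429ms (1/2)
2. 171.429ms @ 1/2 + 171.429ms (1/2)
3. 342.857ms @ 1 + 171.429ms (1/2)
4. 514.286ms @ 3/2 + 257.143ms (3/4)
5. 771.429ms @ 9/4 + 257.143ms (3/4)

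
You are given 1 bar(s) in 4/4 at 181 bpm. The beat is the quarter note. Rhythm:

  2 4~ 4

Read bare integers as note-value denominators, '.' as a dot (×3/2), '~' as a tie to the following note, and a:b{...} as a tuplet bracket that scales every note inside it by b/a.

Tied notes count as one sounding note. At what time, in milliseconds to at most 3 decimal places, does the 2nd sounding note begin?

note 2 onset = 2b = 662.983ms

1. 0.0ms @ 0 + 662.983ms (2)
2. 662.983ms @ 2 + 662.983ms (2)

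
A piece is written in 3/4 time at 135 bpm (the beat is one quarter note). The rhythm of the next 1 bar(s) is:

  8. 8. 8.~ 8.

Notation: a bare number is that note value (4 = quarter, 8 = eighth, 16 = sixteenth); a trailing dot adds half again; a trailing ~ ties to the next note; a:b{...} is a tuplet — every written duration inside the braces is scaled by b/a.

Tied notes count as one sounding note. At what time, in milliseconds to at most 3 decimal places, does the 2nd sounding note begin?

note 2 onset = 3/4b = 333.333ms

1. 0.0ms @ 0 + 333.333ms (3/4)
2. 333.333ms @ 3/4 + 333.333ms (3/4)
3. 666.667ms @ 3/2 + 666.667ms (3/2)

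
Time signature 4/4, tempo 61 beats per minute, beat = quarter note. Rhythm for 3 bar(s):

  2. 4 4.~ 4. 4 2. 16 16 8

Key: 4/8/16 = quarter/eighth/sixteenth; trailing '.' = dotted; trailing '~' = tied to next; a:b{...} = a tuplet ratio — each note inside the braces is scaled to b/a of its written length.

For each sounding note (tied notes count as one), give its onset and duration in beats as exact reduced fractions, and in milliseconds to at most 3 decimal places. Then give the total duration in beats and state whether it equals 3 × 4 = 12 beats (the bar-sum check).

1) 0.0ms=0b +2950.82ms=3b
2) 2950.82ms=3b +983.607ms=1b
3) 3934.426ms=4b +2950.82ms=3b
4) 6885.246ms=7b +983.607ms=1b
5) 7868.852ms=8b +2950.82ms=3b
6) 10819.672ms=11b +245.902ms=1/4b
7) 11065.574ms=45/4b +245.902ms=1/4b
8) 11311.475ms=23/2b +491.803ms=1/2b
Σ=12b of 12 (61bpm 4/4) — PASS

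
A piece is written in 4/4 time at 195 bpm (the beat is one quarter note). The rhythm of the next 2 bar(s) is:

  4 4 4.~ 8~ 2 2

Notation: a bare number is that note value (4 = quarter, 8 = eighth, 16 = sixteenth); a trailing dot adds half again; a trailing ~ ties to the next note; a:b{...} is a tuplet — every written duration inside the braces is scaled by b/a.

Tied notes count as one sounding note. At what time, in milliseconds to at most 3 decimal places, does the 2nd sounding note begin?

note 2 onset = 1b = 307.692ms

1. 0.0ms @ 0 + 307.692ms (1)
2. 307.692ms @ 1 + 307.692ms (1)
3. 615.385ms @ 2 + 1230.769ms (4)
4. 1846.154ms @ 6 + 615.385ms (2)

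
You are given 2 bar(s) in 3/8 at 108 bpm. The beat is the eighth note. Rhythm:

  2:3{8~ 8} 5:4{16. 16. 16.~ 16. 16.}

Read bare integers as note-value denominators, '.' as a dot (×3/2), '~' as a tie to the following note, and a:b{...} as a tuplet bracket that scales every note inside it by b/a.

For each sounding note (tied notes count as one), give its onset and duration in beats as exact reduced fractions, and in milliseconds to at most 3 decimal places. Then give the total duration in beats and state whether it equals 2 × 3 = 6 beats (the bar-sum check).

1) 0.0ms=0b +1666.667ms=3b
2) 1666.667ms=3b +333.333ms=3/5b
3) 2000.0ms=18/5b +333.333ms=3/5b
4) 2333.333ms=21/5b +666.667ms=6/5b
5) 3000.0ms=27/5b +333.333ms=3/5b
Σ=6b of 6 (108bpm 3/8) — PASS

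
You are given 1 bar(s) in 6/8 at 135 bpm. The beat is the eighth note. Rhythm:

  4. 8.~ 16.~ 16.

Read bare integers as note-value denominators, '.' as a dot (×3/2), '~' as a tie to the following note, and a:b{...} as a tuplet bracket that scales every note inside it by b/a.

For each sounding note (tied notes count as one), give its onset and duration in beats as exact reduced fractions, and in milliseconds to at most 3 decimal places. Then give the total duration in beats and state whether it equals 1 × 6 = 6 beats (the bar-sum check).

1) 0.0ms=0b +1333.333ms=3b
2) 1333.333ms=3b +1333.333ms=3b
Σ=6b of 6 (135bpm 6/8) — PASS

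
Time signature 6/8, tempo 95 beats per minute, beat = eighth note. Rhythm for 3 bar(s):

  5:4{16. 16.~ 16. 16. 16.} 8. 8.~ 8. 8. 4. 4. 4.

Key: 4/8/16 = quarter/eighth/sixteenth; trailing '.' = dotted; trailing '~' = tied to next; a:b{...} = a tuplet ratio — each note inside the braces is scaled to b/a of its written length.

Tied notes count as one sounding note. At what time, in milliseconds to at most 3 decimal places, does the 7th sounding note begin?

1. 0.0ms @ 0 + 378.947ms (3/5)
2. 378.947ms @ 3/5 + 757.895ms (6/5)
3. 1136.842ms @ 9/5 + 378.947ms (3/5)
4. 1515.789ms @ 12/5 + 378.947ms (3/5)
5. 1894.737ms @ 3 + 947.368ms (3/2)
6. 2842.105ms @ 9/2 + 1894.737ms (3)
7. 4736.842ms @ 15/2 + 947.368ms (3/2)
8. 5684.211ms @ 9 + 1894.737ms (3)
9. 7578.947ms @ 12 + 1894.737ms (3)
10. 9473.684ms @ 15 + 1894.737ms (3)

note 7 onset = 15/2b = 4736.842ms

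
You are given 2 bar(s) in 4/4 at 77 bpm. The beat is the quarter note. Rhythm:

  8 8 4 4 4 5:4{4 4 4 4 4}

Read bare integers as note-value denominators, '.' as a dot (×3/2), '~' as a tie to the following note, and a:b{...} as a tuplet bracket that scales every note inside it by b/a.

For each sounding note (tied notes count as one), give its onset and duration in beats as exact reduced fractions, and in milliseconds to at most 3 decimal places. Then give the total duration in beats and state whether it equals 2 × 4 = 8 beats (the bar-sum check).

1) 0.0ms=0b +389.61ms=1/2b
2) 389.61ms=1/2b +389.61ms=1/2b
3) 779.221ms=1b +779.221ms=1b
4) 1558.442ms=2b +779.221ms=1b
5) 2337.662ms=3b +779.221ms=1b
6) 3116.883ms=4b +623.377ms=4/5b
7) 3740.26ms=24/5b +623.377ms=4/5b
8) 4363.636ms=28/5b +623.377ms=4/5b
9) 4987.013ms=32/5b +623.377ms=4/5b
10) 5610.39ms=36/5b +623.377ms=4/5b
Σ=8b of 8 (77bpm 4/4) — PASS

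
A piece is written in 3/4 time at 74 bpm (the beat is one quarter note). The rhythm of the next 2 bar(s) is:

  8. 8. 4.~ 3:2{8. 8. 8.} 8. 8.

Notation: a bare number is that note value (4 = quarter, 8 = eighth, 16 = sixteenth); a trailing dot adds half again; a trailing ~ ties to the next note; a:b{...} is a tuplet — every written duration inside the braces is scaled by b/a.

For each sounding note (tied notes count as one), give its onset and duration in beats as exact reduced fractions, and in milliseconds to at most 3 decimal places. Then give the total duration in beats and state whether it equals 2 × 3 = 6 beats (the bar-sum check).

1) 0.0ms=0b +608.108ms=3/4b
2) 608.108ms=3/4b +608.108ms=3/4b
3) 1216.216ms=3/2b +1621.622ms=2b
4) 2837.838ms=7/2b +405.405ms=1/2b
5) 3243.243ms=4b +405.405ms=1/2b
6) 3648.649ms=9/2b +608.108ms=3/4b
7) 4256.757ms=21/4b +608.108ms=3/4b
Σ=6b of 6 (74bpm 3/4) — PASS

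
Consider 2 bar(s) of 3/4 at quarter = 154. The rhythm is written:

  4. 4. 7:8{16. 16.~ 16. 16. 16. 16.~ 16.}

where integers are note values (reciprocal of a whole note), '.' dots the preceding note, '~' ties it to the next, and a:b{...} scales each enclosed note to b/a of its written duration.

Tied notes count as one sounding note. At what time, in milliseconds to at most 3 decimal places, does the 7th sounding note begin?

1. 0.0ms @ 0 + 584.416ms (3/2)
2. 584.416ms @ 3/2 + 584.416ms (3/2)
3. 1168.831ms @ 3 + 166.976ms (3/7)
4. 1335.807ms @ 24/7 + 333.952ms (6/7)
5. 1669.759ms @ 30/7 + 166.976ms (3/7)
6. 1836.735ms @ 33/7 + 166.976ms (3/7)
7. 2003.711ms @ 36/7 + 333.952ms (6/7)

note 7 onset = 36/7b = 2003.711ms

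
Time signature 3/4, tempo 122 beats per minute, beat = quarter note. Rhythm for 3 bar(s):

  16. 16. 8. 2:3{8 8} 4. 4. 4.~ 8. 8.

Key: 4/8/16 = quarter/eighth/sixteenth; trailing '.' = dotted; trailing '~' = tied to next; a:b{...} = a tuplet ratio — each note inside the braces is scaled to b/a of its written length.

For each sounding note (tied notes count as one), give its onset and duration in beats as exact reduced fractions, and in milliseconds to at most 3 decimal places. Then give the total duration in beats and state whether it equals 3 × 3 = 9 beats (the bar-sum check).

1) 0.0ms=0b +184.426ms=3/8b
2) 184.426ms=3/8b +184.426ms=3/8b
3) 368.852ms=3/4b +368.852ms=3/4b
4) 737.705ms=3/2b +368.852ms=3/4b
5) 1106.557ms=9/4b +368.852ms=3/4b
6) 1475.41ms=3b +737.705ms=3/2b
7) 2213.115ms=9/2b +737.705ms=3/2b
8) 2950.82ms=6b +1106.557ms=9/4b
9) 4057.377ms=33/4b +368.852ms=3/4b
Σ=9b of 9 (122bpm 3/4) — PASS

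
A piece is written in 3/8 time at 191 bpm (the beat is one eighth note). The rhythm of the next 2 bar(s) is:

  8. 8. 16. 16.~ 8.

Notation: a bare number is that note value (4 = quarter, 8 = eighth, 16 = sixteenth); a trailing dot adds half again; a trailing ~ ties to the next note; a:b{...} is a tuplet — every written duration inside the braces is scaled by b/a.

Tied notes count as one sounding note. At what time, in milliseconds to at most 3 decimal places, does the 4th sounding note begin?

1. 0.0ms @ 0 + 471.204ms (3/2)
2. 471.204ms @ 3/2 + 471.204ms (3/2)
3. 942.408ms @ 3 + 235.602ms (3/4)
4. 1178.01ms @ 15/4 + 706.806ms (9/4)

note 4 onset = 15/4b = 1178.01ms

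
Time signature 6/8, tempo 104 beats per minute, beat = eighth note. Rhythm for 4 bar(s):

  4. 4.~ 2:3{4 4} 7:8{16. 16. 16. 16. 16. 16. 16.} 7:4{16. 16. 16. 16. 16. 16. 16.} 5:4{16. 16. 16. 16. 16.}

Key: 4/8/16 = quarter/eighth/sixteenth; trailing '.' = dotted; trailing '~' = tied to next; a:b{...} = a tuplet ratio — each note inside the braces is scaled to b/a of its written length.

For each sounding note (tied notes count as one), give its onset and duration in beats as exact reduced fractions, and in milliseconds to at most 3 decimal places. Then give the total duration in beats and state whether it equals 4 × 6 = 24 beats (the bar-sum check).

1) 0.0ms=0b +1730.769ms=3b
2) 1730.769ms=3b +3461.538ms=6b
3) 5192.308ms=9b +1730.769ms=3b
4) 6923.077ms=12b +494.505ms=6/7b
5) 7417.582ms=90/7b +494.505ms=6/7b
6) 7912.088ms=96/7b +494.505ms=6/7b
7) 8406.593ms=102/7b +494.505ms=6/7b
8) 8901.099ms=108/7b +494.505ms=6/7b
9) 9395.604ms=114/7b +494.505ms=6/7b
10) 9890.11ms=120/7b +494.505ms=6/7b
11) 10384.615ms=18b +247.253ms=3/7b
12) 10631.868ms=129/7b +247.253ms=3/7b
13) 10879.121ms=132/7b +247.253ms=3/7b
14) 11126.374ms=135/7b +247.253ms=3/7b
15) 11373.626ms=138/7b +247.253ms=3/7b
16) 11620.879ms=141/7b +247.253ms=3/7b
17) 11868.132ms=144/7b +247.253ms=3/7b
18) 12115.385ms=21b +346.154ms=3/5b
19) 12461.538ms=108/5b +346.154ms=3/5b
20) 12807.692ms=111/5b +346.154ms=3/5b
21) 13153.846ms=114/5b +346.154ms=3/5b
22) 13500.0ms=117/5b +346.154ms=3/5b
Σ=24b of 24 (104bpm 6/8) — PASS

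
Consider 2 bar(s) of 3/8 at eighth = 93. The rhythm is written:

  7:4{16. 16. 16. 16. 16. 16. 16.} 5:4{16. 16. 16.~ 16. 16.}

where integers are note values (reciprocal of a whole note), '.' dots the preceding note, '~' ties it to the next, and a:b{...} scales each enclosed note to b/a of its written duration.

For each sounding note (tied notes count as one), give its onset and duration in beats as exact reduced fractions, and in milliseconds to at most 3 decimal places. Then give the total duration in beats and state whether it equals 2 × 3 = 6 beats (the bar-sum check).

1) 0.0ms=0b +276.498ms=3/7b
2) 276.498ms=3/7b +276.498ms=3/7b
3) 552.995ms=6/7b +276.498ms=3/7b
4) 829.493ms=9/7b +276.498ms=3/7b
5) 1105.991ms=12/7b +276.498ms=3/7b
6) 1382.488ms=15/7b +276.498ms=3/7b
7) 1658.986ms=18/7b +276.498ms=3/7b
8) 1935.484ms=3b +387.097ms=3/5b
9) 2322.581ms=18/5b +387.097ms=3/5b
10) 2709.677ms=21/5b +774.194ms=6/5b
11) 3483.871ms=27/5b +387.097ms=3/5b
Σ=6b of 6 (93bpm 3/8) — PASS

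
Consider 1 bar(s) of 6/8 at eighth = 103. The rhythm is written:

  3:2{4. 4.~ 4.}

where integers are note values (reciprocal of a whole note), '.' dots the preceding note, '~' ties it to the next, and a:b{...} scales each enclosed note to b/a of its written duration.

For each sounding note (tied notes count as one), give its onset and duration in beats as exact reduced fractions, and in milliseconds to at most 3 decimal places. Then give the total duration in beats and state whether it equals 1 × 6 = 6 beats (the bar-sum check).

1) 0.0ms=0b +1165.049ms=2b
2) 1165.049ms=2b +2330.097ms=4b
Σ=6b of 6 (103bpm 6/8) — PASS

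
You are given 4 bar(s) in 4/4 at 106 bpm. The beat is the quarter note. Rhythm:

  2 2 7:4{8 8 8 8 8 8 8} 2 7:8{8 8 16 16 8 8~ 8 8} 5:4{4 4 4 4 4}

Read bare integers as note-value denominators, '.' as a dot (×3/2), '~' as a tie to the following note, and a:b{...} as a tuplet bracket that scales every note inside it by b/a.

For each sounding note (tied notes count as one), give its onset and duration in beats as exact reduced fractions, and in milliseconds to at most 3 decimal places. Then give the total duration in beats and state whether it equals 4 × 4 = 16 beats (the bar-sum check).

1) 0.0ms=0b +1132.075ms=2b
2) 1132.075ms=2b +1132.075ms=2b
3) 2264.151ms=4b +161.725ms=2/7b
4) 2425.876ms=30/7b +161.725ms=2/7b
5) 2587.601ms=32/7b +161.725ms=2/7b
6) 2749.326ms=34/7b +161.725ms=2/7b
7) 2911.051ms=36/7b +161.725ms=2/7b
8) 3072.776ms=38/7b +161.725ms=2/7b
9) 3234.501ms=40/7b +161.725ms=2/7b
10) 3396.226ms=6b +1132.075ms=2b
11) 4528.302ms=8b +323.45ms=4/7b
12) 4851.752ms=60/7b +323.45ms=4/7b
13) 5175.202ms=64/7b +161.725ms=2/7b
14) 5336.927ms=66/7b +161.725ms=2/7b
15) 5498.652ms=68/7b +323.45ms=4/7b
16) 5822.102ms=72/7b +646.9ms=8/7b
17) 6469.003ms=80/7b +323.45ms=4/7b
18) 6792.453ms=12b +452.83ms=4/5b
19) 7245.283ms=64/5b +452.83ms=4/5b
20) 7698.113ms=68/5b +452.83ms=4/5b
21) 8150.943ms=72/5b +452.83ms=4/5b
22) 8603.774ms=76/5b +452.83ms=4/5b
Σ=16b of 16 (106bpm 4/4) — PASS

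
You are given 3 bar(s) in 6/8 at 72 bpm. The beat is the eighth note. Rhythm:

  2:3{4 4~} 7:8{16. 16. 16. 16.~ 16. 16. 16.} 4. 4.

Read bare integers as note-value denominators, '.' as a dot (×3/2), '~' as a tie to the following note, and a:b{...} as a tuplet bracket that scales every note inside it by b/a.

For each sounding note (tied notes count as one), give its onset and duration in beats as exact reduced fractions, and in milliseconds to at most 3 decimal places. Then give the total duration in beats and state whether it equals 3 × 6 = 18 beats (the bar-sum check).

1) 0.0ms=0b +2500.0ms=3b
2) 2500.0ms=3b +3214.286ms=27/7b
3) 5714.286ms=48/7b +714.286ms=6/7b
4) 6428.571ms=54/7b +714.286ms=6/7b
5) 7142.857ms=60/7b +1428.571ms=12/7b
6) 8571.429ms=72/7b +714.286ms=6/7b
7) 9285.714ms=78/7b +714.286ms=6/7b
8) 10000.0ms=12b +2500.0ms=3b
9) 12500.0ms=15b +2500.0ms=3b
Σ=18b of 18 (72bpm 6/8) — PASS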